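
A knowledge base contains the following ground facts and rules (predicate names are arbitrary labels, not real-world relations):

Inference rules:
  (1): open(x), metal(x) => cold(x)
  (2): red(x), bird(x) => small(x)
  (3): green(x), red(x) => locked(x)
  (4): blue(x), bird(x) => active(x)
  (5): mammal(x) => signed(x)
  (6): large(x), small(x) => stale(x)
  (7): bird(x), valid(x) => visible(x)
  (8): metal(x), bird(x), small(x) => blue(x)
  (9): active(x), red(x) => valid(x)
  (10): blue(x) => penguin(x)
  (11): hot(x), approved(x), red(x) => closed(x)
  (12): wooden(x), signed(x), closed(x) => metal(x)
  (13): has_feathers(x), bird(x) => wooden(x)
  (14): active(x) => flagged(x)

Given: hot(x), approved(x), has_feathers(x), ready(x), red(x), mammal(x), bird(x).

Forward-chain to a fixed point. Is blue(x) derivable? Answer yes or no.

Round 1: (2) [red(x), bird(x) => small(x)]; (5) [mammal(x) => signed(x)]; (11) [hot(x), approved(x), red(x) => closed(x)]; (13) [has_feathers(x), bird(x) => wooden(x)]. Adds small(x), signed(x), closed(x), wooden(x).
Round 2: (12) [wooden(x), signed(x), closed(x) => metal(x)]. Adds metal(x).
Round 3: (8) [metal(x), bird(x), small(x) => blue(x)]. Adds blue(x).
Round 4: (4) [blue(x), bird(x) => active(x)]; (10) [blue(x) => penguin(x)]. Adds active(x), penguin(x).
Round 5: (9) [active(x), red(x) => valid(x)]; (14) [active(x) => flagged(x)]. Adds valid(x), flagged(x).
Round 6: (7) [bird(x), valid(x) => visible(x)]. Adds visible(x).
blue(x) appears in round 3, so it is derivable.

yes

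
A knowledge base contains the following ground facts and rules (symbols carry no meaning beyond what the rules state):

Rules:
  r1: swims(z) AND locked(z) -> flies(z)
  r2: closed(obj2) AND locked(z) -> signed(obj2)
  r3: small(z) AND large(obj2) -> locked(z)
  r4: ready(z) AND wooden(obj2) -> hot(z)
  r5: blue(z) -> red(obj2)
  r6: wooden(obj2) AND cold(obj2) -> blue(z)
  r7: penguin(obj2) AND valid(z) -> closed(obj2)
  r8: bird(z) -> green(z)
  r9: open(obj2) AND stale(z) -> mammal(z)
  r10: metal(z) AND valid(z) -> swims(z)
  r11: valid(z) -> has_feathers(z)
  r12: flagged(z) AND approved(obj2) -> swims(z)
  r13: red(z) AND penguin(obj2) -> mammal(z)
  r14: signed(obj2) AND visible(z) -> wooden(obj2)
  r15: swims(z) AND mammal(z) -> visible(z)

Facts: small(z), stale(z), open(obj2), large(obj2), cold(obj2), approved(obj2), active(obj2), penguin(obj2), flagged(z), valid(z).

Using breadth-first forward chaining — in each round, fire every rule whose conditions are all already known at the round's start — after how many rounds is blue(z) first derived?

4

[1] r3 [small(z) AND large(obj2) -> locked(z)]; r7 [penguin(obj2) AND valid(z) -> closed(obj2)]; r9 [open(obj2) AND stale(z) -> mammal(z)]; r11 [valid(z) -> has_feathers(z)]; r12 [flagged(z) AND approved(obj2) -> swims(z)]. ⇒ new: locked(z), closed(obj2), mammal(z), has_feathers(z), swims(z).
[2] r1 [swims(z) AND locked(z) -> flies(z)]; r2 [closed(obj2) AND locked(z) -> signed(obj2)]; r15 [swims(z) AND mammal(z) -> visible(z)]. ⇒ new: flies(z), signed(obj2), visible(z).
[3] r14 [signed(obj2) AND visible(z) -> wooden(obj2)]. ⇒ new: wooden(obj2).
[4] r6 [wooden(obj2) AND cold(obj2) -> blue(z)]. ⇒ new: blue(z).
blue(z) first appears in round 4.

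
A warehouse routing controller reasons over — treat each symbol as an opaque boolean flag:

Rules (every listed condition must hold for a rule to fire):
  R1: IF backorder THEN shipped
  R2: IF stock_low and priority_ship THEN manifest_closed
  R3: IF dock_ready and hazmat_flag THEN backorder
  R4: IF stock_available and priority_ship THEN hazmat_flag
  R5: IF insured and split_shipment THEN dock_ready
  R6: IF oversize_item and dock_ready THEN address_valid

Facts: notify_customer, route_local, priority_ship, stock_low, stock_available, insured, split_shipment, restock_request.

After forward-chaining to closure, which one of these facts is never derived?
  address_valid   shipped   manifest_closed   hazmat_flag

address_valid

Round 1: R2 [IF stock_low and priority_ship THEN manifest_closed]; R4 [IF stock_available and priority_ship THEN hazmat_flag]; R5 [IF insured and split_shipment THEN dock_ready]. Adds manifest_closed, hazmat_flag, dock_ready.
Round 2: R3 [IF dock_ready and hazmat_flag THEN backorder]. Adds backorder.
Round 3: R1 [IF backorder THEN shipped]. Adds shipped.
Derived: manifest_closed (round 1), shipped (round 3), hazmat_flag (round 1). address_valid never appears in any round.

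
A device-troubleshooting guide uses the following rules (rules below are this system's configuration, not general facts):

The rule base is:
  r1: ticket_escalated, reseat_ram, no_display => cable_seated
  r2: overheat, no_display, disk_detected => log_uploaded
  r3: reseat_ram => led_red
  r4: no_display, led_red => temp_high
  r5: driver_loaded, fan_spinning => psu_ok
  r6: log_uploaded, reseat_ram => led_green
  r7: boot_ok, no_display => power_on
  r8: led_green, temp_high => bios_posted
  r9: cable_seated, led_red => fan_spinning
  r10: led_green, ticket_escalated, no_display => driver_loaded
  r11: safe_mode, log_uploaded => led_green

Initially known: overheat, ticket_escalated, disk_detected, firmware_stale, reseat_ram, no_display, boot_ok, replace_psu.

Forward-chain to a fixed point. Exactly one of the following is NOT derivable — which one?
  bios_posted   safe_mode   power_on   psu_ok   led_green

Round 1 fires r1, r2, r3, r7, giving cable_seated, log_uploaded, led_red, power_on.
Round 2 fires r4, r6, r9, giving temp_high, led_green, fan_spinning.
Round 3 fires r8, r10, giving bios_posted, driver_loaded.
Round 4 fires r5, giving psu_ok.
Derived: led_green (round 2), bios_posted (round 3), psu_ok (round 4), power_on (round 1). safe_mode never appears in any round.

safe_mode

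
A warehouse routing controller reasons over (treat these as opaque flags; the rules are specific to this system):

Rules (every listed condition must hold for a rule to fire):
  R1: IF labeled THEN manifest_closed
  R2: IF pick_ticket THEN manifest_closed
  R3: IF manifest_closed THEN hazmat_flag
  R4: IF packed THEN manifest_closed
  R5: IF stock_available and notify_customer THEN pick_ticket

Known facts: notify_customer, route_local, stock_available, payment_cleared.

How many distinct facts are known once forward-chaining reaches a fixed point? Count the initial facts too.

7

Round 1: R5 [IF stock_available and notify_customer THEN pick_ticket]. New: pick_ticket.
Round 2: R2 [IF pick_ticket THEN manifest_closed]. New: manifest_closed.
Round 3: R3 [IF manifest_closed THEN hazmat_flag]. New: hazmat_flag.
Closure: {hazmat_flag, manifest_closed, notify_customer, payment_cleared, pick_ticket, route_local, stock_available} — 7 facts.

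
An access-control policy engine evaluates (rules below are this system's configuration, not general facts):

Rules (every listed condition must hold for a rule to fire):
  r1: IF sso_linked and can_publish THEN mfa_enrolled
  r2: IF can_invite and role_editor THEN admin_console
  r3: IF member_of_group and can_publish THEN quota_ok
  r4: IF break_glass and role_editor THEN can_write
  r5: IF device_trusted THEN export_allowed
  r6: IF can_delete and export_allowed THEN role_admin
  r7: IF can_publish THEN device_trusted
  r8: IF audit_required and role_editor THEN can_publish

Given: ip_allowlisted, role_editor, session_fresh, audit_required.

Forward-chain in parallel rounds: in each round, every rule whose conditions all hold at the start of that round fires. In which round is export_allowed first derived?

Round 1 — r8, derive can_publish.
Round 2 — r7, derive device_trusted.
Round 3 — r5, derive export_allowed.
export_allowed first appears in round 3.

3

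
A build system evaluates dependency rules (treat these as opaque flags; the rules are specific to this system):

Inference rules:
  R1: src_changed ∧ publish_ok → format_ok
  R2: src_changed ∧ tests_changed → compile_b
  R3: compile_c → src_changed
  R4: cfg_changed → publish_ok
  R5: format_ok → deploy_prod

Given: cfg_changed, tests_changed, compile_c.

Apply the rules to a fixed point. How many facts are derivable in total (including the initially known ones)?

Round 1: R3 [compile_c → src_changed]; R4 [cfg_changed → publish_ok]. Adds src_changed, publish_ok.
Round 2: R1 [src_changed ∧ publish_ok → format_ok]; R2 [src_changed ∧ tests_changed → compile_b]. Adds format_ok, compile_b.
Round 3: R5 [format_ok → deploy_prod]. Adds deploy_prod.
Closure: {cfg_changed, compile_b, compile_c, deploy_prod, format_ok, publish_ok, src_changed, tests_changed} — 8 facts.

8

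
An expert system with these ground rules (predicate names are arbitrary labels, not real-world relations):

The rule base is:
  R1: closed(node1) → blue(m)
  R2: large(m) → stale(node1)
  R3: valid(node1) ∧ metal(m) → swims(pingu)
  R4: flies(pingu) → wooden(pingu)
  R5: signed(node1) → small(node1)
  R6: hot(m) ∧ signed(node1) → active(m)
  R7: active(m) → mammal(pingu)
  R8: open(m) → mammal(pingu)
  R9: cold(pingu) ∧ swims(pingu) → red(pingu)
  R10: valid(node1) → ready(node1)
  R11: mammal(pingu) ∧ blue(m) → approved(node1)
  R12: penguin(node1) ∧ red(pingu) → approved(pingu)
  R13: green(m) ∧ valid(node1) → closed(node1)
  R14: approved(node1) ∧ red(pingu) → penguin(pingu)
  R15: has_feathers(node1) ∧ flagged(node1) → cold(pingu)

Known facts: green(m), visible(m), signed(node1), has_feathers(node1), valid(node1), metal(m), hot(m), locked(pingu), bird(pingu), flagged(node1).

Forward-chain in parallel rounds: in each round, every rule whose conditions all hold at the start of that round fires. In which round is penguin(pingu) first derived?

4

Round 1 fires R3, R5, R6, R10, R13, R15, giving swims(pingu), small(node1), active(m), ready(node1), closed(node1), cold(pingu).
Round 2 fires R1, R7, R9, giving blue(m), mammal(pingu), red(pingu).
Round 3 fires R11, giving approved(node1).
Round 4 fires R14, giving penguin(pingu).
penguin(pingu) first appears in round 4.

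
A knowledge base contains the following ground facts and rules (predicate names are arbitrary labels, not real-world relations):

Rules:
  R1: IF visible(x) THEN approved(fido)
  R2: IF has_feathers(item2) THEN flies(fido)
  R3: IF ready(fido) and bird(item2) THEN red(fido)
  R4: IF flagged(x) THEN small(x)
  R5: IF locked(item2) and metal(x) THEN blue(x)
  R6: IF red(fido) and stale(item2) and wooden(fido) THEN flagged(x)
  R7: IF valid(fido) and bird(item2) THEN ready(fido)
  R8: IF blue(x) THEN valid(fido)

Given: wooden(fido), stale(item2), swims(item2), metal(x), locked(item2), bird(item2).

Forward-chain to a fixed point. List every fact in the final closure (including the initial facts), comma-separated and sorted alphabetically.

Round 1: R5 [IF locked(item2) and metal(x) THEN blue(x)]. New: blue(x).
Round 2: R8 [IF blue(x) THEN valid(fido)]. New: valid(fido).
Round 3: R7 [IF valid(fido) and bird(item2) THEN ready(fido)]. New: ready(fido).
Round 4: R3 [IF ready(fido) and bird(item2) THEN red(fido)]. New: red(fido).
Round 5: R6 [IF red(fido) and stale(item2) and wooden(fido) THEN flagged(x)]. New: flagged(x).
Round 6: R4 [IF flagged(x) THEN small(x)]. New: small(x).

bird(item2), blue(x), flagged(x), locked(item2), metal(x), ready(fido), red(fido), small(x), stale(item2), swims(item2), valid(fido), wooden(fido)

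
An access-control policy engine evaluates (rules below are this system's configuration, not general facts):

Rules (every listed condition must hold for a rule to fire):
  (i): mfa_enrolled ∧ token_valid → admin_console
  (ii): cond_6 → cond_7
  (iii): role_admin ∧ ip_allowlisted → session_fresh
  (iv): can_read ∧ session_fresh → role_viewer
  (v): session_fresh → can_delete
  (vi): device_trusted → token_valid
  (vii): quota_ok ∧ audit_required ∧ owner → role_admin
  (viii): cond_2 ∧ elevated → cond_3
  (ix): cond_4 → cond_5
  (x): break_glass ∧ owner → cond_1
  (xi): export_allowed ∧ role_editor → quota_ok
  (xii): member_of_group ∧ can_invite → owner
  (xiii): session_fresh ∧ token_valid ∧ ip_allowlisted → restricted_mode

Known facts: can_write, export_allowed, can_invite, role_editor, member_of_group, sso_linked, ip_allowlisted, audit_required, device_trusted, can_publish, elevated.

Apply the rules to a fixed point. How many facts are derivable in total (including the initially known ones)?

18

Round 1 fires (vi), (xi), (xii), giving token_valid, quota_ok, owner.
Round 2 fires (vii), giving role_admin.
Round 3 fires (iii), giving session_fresh.
Round 4 fires (v), (xiii), giving can_delete, restricted_mode.
Closure: {audit_required, can_delete, can_invite, can_publish, can_write, device_trusted, elevated, export_allowed, ip_allowlisted, member_of_group, owner, quota_ok, restricted_mode, role_admin, role_editor, session_fresh, sso_linked, token_valid} — 18 facts.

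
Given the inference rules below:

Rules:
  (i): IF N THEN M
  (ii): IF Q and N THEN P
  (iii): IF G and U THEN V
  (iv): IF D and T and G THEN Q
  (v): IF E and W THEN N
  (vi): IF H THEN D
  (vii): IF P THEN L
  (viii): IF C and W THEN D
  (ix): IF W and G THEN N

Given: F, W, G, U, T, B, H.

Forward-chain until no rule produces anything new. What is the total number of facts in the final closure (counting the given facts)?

14

[1] (iii) [IF G and U THEN V]; (vi) [IF H THEN D]; (ix) [IF W and G THEN N]. ⇒ new: V, D, N.
[2] (i) [IF N THEN M]; (iv) [IF D and T and G THEN Q]. ⇒ new: M, Q.
[3] (ii) [IF Q and N THEN P]. ⇒ new: P.
[4] (vii) [IF P THEN L]. ⇒ new: L.
Closure: {B, D, F, G, H, L, M, N, P, Q, T, U, V, W} — 14 facts.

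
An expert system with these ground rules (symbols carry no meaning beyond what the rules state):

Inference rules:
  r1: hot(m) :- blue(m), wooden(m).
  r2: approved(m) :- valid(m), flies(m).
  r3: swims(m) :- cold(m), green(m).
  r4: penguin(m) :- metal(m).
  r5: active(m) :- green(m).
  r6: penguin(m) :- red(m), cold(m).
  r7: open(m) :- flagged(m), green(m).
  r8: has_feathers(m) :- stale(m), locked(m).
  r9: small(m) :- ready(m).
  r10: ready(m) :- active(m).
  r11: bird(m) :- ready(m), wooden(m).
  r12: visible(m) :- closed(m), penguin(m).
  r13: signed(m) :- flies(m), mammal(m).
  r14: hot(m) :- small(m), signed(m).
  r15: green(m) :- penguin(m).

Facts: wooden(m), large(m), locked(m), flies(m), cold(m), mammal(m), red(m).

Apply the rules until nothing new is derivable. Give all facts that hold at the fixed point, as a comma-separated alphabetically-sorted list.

active(m), bird(m), cold(m), flies(m), green(m), hot(m), large(m), locked(m), mammal(m), penguin(m), ready(m), red(m), signed(m), small(m), swims(m), wooden(m)

Round 1: r6 [penguin(m) :- red(m), cold(m).]; r13 [signed(m) :- flies(m), mammal(m).]. New: penguin(m), signed(m).
Round 2: r15 [green(m) :- penguin(m).]. New: green(m).
Round 3: r3 [swims(m) :- cold(m), green(m).]; r5 [active(m) :- green(m).]. New: swims(m), active(m).
Round 4: r10 [ready(m) :- active(m).]. New: ready(m).
Round 5: r9 [small(m) :- ready(m).]; r11 [bird(m) :- ready(m), wooden(m).]. New: small(m), bird(m).
Round 6: r14 [hot(m) :- small(m), signed(m).]. New: hot(m).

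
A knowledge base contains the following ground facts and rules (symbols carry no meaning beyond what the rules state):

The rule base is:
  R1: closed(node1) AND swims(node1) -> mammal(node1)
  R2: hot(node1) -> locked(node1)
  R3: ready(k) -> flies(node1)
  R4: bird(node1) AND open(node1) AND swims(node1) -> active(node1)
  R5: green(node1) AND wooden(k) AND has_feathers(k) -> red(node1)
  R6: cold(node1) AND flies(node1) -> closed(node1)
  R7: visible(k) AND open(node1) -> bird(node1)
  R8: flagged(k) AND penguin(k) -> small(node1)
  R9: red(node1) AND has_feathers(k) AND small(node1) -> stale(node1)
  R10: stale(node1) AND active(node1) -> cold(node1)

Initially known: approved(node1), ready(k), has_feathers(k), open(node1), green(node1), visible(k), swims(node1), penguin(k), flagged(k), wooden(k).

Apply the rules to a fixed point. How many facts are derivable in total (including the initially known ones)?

Round 1 — R3, R5, R7, R8, derive flies(node1), red(node1), bird(node1), small(node1).
Round 2 — R4, R9, derive active(node1), stale(node1).
Round 3 — R10, derive cold(node1).
Round 4 — R6, derive closed(node1).
Round 5 — R1, derive mammal(node1).
Closure: {active(node1), approved(node1), bird(node1), closed(node1), cold(node1), flagged(k), flies(node1), green(node1), has_feathers(k), mammal(node1), open(node1), penguin(k), ready(k), red(node1), small(node1), stale(node1), swims(node1), visible(k), wooden(k)} — 19 facts.

19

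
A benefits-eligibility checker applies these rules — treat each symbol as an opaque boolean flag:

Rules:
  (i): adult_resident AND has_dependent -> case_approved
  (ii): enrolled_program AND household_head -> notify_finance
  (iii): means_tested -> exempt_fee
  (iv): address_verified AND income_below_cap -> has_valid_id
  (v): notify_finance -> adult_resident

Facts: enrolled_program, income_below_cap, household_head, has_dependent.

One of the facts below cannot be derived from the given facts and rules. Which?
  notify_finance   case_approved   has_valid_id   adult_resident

has_valid_id

Round 1 fires (ii), giving notify_finance.
Round 2 fires (v), giving adult_resident.
Round 3 fires (i), giving case_approved.
Derived: notify_finance (round 1), case_approved (round 3), adult_resident (round 2). has_valid_id never appears in any round.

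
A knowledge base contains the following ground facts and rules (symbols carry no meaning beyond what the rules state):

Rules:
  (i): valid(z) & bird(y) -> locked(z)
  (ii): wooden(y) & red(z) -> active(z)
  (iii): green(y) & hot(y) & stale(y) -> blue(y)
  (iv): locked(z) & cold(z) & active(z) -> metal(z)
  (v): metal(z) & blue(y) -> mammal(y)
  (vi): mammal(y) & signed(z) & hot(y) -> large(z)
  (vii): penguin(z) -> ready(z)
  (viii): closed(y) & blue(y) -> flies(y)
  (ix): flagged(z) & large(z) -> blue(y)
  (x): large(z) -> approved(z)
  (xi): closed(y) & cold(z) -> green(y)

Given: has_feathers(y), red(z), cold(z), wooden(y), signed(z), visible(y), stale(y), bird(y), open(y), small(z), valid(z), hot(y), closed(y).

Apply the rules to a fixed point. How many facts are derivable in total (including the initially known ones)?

22

Round 1: (i) [valid(z) & bird(y) -> locked(z)]; (ii) [wooden(y) & red(z) -> active(z)]; (xi) [closed(y) & cold(z) -> green(y)]. New: locked(z), active(z), green(y).
Round 2: (iii) [green(y) & hot(y) & stale(y) -> blue(y)]; (iv) [locked(z) & cold(z) & active(z) -> metal(z)]. New: blue(y), metal(z).
Round 3: (v) [metal(z) & blue(y) -> mammal(y)]; (viii) [closed(y) & blue(y) -> flies(y)]. New: mammal(y), flies(y).
Round 4: (vi) [mammal(y) & signed(z) & hot(y) -> large(z)]. New: large(z).
Round 5: (x) [large(z) -> approved(z)]. New: approved(z).
Closure: {active(z), approved(z), bird(y), blue(y), closed(y), cold(z), flies(y), green(y), has_feathers(y), hot(y), large(z), locked(z), mammal(y), metal(z), open(y), red(z), signed(z), small(z), stale(y), valid(z), visible(y), wooden(y)} — 22 facts.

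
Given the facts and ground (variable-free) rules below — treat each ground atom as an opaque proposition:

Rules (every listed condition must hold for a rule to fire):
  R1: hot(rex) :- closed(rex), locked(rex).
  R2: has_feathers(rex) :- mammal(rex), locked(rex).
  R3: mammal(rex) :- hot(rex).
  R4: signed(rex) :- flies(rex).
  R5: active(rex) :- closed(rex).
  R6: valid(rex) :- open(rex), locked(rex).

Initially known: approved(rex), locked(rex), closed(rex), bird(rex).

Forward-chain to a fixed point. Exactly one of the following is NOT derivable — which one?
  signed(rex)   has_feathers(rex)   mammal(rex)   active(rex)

Round 1: R1 [hot(rex) :- closed(rex), locked(rex).]; R5 [active(rex) :- closed(rex).]. Adds hot(rex), active(rex).
Round 2: R3 [mammal(rex) :- hot(rex).]. Adds mammal(rex).
Round 3: R2 [has_feathers(rex) :- mammal(rex), locked(rex).]. Adds has_feathers(rex).
Derived: active(rex) (round 1), mammal(rex) (round 2), has_feathers(rex) (round 3). signed(rex) never appears in any round.

signed(rex)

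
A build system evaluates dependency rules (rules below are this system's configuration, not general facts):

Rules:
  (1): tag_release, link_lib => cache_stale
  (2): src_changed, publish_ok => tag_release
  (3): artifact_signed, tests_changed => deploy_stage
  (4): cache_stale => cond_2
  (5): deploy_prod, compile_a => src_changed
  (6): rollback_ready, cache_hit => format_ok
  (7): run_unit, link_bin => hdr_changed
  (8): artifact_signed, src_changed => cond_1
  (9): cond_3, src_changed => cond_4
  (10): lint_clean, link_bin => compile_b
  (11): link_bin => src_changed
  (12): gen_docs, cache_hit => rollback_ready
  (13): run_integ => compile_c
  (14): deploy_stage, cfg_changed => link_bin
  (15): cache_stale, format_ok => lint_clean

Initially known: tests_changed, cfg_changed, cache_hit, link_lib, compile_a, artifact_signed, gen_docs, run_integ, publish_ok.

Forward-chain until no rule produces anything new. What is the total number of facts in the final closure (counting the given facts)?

21

[1] (3) [artifact_signed, tests_changed => deploy_stage]; (12) [gen_docs, cache_hit => rollback_ready]; (13) [run_integ => compile_c]. ⇒ new: deploy_stage, rollback_ready, compile_c.
[2] (6) [rollback_ready, cache_hit => format_ok]; (14) [deploy_stage, cfg_changed => link_bin]. ⇒ new: format_ok, link_bin.
[3] (11) [link_bin => src_changed]. ⇒ new: src_changed.
[4] (2) [src_changed, publish_ok => tag_release]; (8) [artifact_signed, src_changed => cond_1]. ⇒ new: tag_release, cond_1.
[5] (1) [tag_release, link_lib => cache_stale]. ⇒ new: cache_stale.
[6] (4) [cache_stale => cond_2]; (15) [cache_stale, format_ok => lint_clean]. ⇒ new: cond_2, lint_clean.
[7] (10) [lint_clean, link_bin => compile_b]. ⇒ new: compile_b.
Closure: {artifact_signed, cache_hit, cache_stale, cfg_changed, compile_a, compile_b, compile_c, cond_1, cond_2, deploy_stage, format_ok, gen_docs, link_bin, link_lib, lint_clean, publish_ok, rollback_ready, run_integ, src_changed, tag_release, tests_changed} — 21 facts.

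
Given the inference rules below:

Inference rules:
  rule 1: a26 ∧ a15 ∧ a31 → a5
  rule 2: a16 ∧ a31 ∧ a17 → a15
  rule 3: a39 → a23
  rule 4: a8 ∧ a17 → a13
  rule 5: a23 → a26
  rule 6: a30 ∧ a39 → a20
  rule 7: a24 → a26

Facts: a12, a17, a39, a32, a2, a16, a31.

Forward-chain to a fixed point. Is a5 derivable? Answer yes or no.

yes

Round 1: rule 2 [a16 ∧ a31 ∧ a17 → a15]; rule 3 [a39 → a23]. New: a15, a23.
Round 2: rule 5 [a23 → a26]. New: a26.
Round 3: rule 1 [a26 ∧ a15 ∧ a31 → a5]. New: a5.
a5 appears in round 3, so it is derivable.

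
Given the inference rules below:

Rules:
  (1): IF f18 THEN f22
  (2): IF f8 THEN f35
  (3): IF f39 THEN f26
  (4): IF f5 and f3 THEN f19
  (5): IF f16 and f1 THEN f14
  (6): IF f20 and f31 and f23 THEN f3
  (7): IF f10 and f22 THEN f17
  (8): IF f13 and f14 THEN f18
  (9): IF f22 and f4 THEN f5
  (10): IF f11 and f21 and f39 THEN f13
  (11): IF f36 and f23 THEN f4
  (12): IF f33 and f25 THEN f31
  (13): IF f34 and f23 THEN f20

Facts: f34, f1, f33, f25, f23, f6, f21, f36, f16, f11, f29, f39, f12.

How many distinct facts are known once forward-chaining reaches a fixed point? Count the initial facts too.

Round 1: (3) [IF f39 THEN f26]; (5) [IF f16 and f1 THEN f14]; (10) [IF f11 and f21 and f39 THEN f13]; (11) [IF f36 and f23 THEN f4]; (12) [IF f33 and f25 THEN f31]; (13) [IF f34 and f23 THEN f20]. Adds f26, f14, f13, f4, f31, f20.
Round 2: (6) [IF f20 and f31 and f23 THEN f3]; (8) [IF f13 and f14 THEN f18]. Adds f3, f18.
Round 3: (1) [IF f18 THEN f22]. Adds f22.
Round 4: (9) [IF f22 and f4 THEN f5]. Adds f5.
Round 5: (4) [IF f5 and f3 THEN f19]. Adds f19.
Closure: {f1, f11, f12, f13, f14, f16, f18, f19, f20, f21, f22, f23, f25, f26, f29, f3, f31, f33, f34, f36, f39, f4, f5, f6} — 24 facts.

24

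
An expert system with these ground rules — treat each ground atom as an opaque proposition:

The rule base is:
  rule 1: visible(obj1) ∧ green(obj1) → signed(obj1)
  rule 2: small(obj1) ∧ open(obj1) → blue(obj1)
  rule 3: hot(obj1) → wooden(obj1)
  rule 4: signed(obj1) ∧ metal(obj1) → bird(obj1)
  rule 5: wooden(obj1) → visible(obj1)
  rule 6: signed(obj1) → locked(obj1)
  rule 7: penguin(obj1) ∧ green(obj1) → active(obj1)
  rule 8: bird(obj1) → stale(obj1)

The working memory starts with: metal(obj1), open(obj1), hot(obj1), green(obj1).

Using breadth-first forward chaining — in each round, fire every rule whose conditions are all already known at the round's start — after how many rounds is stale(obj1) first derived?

5

Round 1 fires rule 3, giving wooden(obj1).
Round 2 fires rule 5, giving visible(obj1).
Round 3 fires rule 1, giving signed(obj1).
Round 4 fires rule 4, rule 6, giving bird(obj1), locked(obj1).
Round 5 fires rule 8, giving stale(obj1).
stale(obj1) first appears in round 5.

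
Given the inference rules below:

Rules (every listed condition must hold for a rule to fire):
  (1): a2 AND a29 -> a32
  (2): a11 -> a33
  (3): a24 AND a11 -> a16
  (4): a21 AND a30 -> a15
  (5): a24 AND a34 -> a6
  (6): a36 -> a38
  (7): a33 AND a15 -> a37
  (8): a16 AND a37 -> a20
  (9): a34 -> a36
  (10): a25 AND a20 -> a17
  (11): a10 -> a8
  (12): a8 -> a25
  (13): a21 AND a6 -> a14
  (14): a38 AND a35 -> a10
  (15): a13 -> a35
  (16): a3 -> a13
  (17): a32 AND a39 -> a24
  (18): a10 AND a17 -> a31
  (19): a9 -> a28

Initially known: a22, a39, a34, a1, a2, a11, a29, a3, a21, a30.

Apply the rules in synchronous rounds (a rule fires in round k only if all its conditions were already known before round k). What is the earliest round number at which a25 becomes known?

[1] (1) [a2 AND a29 -> a32]; (2) [a11 -> a33]; (4) [a21 AND a30 -> a15]; (9) [a34 -> a36]; (16) [a3 -> a13]. ⇒ new: a32, a33, a15, a36, a13.
[2] (6) [a36 -> a38]; (7) [a33 AND a15 -> a37]; (15) [a13 -> a35]; (17) [a32 AND a39 -> a24]. ⇒ new: a38, a37, a35, a24.
[3] (3) [a24 AND a11 -> a16]; (5) [a24 AND a34 -> a6]; (14) [a38 AND a35 -> a10]. ⇒ new: a16, a6, a10.
[4] (8) [a16 AND a37 -> a20]; (11) [a10 -> a8]; (13) [a21 AND a6 -> a14]. ⇒ new: a20, a8, a14.
[5] (12) [a8 -> a25]. ⇒ new: a25.
a25 first appears in round 5.

5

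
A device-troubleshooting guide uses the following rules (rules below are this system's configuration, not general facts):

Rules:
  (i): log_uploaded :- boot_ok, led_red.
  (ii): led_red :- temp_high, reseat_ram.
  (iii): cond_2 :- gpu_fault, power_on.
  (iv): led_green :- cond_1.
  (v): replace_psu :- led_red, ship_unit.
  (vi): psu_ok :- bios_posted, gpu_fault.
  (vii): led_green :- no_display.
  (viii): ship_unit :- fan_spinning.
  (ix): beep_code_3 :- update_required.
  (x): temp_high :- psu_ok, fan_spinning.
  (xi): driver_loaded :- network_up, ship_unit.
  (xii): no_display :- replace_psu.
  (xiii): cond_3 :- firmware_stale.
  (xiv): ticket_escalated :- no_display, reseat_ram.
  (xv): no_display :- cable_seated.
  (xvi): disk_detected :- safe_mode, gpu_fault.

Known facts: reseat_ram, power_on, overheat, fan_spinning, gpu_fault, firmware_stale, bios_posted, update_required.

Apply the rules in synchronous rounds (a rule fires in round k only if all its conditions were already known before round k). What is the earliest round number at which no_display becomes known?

Round 1 — (iii), (vi), (viii), (ix), (xiii), derive cond_2, psu_ok, ship_unit, beep_code_3, cond_3.
Round 2 — (x), derive temp_high.
Round 3 — (ii), derive led_red.
Round 4 — (v), derive replace_psu.
Round 5 — (xii), derive no_display.
no_display first appears in round 5.

5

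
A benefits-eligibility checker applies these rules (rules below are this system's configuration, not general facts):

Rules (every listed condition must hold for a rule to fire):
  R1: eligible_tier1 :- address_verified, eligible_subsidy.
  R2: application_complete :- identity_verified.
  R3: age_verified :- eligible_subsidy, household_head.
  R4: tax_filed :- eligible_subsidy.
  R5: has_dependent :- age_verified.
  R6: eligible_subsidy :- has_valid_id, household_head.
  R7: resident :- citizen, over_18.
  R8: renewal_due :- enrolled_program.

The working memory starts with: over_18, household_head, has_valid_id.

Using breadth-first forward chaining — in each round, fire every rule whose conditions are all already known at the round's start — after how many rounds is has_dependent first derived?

Round 1: R6 [eligible_subsidy :- has_valid_id, household_head.]. Adds eligible_subsidy.
Round 2: R3 [age_verified :- eligible_subsidy, household_head.]; R4 [tax_filed :- eligible_subsidy.]. Adds age_verified, tax_filed.
Round 3: R5 [has_dependent :- age_verified.]. Adds has_dependent.
has_dependent first appears in round 3.

3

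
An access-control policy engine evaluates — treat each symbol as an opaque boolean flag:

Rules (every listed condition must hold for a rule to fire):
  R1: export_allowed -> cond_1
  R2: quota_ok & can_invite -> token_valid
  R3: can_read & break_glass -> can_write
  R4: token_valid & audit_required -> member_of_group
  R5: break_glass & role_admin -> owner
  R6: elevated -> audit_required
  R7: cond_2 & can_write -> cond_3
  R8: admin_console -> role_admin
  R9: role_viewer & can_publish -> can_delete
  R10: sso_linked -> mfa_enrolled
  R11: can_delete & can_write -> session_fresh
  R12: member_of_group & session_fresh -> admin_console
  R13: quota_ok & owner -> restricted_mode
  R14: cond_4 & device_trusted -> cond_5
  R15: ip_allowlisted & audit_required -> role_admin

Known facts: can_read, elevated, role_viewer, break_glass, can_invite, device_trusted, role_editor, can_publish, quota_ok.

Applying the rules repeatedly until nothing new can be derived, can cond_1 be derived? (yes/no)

no

[1] R2 [quota_ok & can_invite -> token_valid]; R3 [can_read & break_glass -> can_write]; R6 [elevated -> audit_required]; R9 [role_viewer & can_publish -> can_delete]. ⇒ new: token_valid, can_write, audit_required, can_delete.
[2] R4 [token_valid & audit_required -> member_of_group]; R11 [can_delete & can_write -> session_fresh]. ⇒ new: member_of_group, session_fresh.
[3] R12 [member_of_group & session_fresh -> admin_console]. ⇒ new: admin_console.
[4] R8 [admin_console -> role_admin]. ⇒ new: role_admin.
[5] R5 [break_glass & role_admin -> owner]. ⇒ new: owner.
[6] R13 [quota_ok & owner -> restricted_mode]. ⇒ new: restricted_mode.
Fixed point reached. cond_1 is concluded only by R1; R1 needs export_allowed (never derived).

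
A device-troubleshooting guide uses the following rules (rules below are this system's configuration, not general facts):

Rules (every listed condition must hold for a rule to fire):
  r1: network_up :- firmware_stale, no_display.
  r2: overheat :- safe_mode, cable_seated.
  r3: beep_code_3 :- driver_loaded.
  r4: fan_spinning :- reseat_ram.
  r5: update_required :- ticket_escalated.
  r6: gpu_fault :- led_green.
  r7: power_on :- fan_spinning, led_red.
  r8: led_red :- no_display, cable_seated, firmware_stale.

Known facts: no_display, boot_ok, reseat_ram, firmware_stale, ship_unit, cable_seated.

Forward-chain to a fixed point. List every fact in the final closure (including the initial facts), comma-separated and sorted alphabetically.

Round 1: r1 [network_up :- firmware_stale, no_display.]; r4 [fan_spinning :- reseat_ram.]; r8 [led_red :- no_display, cable_seated, firmware_stale.]. New: network_up, fan_spinning, led_red.
Round 2: r7 [power_on :- fan_spinning, led_red.]. New: power_on.

boot_ok, cable_seated, fan_spinning, firmware_stale, led_red, network_up, no_display, power_on, reseat_ram, ship_unit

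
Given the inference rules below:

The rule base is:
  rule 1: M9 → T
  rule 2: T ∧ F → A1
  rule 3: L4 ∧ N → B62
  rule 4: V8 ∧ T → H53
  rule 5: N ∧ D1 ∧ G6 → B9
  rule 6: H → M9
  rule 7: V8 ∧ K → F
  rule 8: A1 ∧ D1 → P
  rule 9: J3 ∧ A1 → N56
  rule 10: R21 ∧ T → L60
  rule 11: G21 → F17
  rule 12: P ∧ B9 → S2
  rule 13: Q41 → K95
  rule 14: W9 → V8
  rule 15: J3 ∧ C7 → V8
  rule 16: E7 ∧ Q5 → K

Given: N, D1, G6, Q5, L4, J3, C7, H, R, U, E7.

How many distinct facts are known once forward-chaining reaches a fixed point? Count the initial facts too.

Round 1: rule 3 [L4 ∧ N → B62]; rule 5 [N ∧ D1 ∧ G6 → B9]; rule 6 [H → M9]; rule 15 [J3 ∧ C7 → V8]; rule 16 [E7 ∧ Q5 → K]. New: B62, B9, M9, V8, K.
Round 2: rule 1 [M9 → T]; rule 7 [V8 ∧ K → F]. New: T, F.
Round 3: rule 2 [T ∧ F → A1]; rule 4 [V8 ∧ T → H53]. New: A1, H53.
Round 4: rule 8 [A1 ∧ D1 → P]; rule 9 [J3 ∧ A1 → N56]. New: P, N56.
Round 5: rule 12 [P ∧ B9 → S2]. New: S2.
Closure: {A1, B62, B9, C7, D1, E7, F, G6, H, H53, J3, K, L4, M9, N, N56, P, Q5, R, S2, T, U, V8} — 23 facts.

23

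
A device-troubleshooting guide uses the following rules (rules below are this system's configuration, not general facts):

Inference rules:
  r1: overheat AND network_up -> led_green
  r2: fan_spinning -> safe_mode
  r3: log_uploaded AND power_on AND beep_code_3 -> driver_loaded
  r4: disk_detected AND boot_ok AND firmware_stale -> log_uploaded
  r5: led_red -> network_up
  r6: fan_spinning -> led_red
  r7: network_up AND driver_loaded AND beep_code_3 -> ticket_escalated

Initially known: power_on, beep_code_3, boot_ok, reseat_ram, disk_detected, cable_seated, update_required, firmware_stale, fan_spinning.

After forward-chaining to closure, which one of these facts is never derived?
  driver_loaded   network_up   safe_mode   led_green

led_green

Round 1 — r2, r4, r6, derive safe_mode, log_uploaded, led_red.
Round 2 — r3, r5, derive driver_loaded, network_up.
Round 3 — r7, derive ticket_escalated.
Derived: network_up (round 2), safe_mode (round 1), driver_loaded (round 2). led_green never appears in any round.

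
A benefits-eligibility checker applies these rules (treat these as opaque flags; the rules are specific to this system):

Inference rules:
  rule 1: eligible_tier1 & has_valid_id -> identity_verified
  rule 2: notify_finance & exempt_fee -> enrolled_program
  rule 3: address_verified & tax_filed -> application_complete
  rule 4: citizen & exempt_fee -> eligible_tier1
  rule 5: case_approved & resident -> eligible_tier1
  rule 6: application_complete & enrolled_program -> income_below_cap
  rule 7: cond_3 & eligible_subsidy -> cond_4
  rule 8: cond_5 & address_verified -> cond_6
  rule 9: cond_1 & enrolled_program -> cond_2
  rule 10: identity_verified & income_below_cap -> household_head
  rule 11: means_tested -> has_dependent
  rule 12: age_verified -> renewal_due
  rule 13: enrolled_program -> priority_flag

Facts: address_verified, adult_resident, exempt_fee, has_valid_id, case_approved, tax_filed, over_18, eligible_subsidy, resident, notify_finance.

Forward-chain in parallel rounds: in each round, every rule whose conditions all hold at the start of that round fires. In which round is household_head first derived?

3

Round 1 — rule 2, rule 3, rule 5, derive enrolled_program, application_complete, eligible_tier1.
Round 2 — rule 1, rule 6, rule 13, derive identity_verified, income_below_cap, priority_flag.
Round 3 — rule 10, derive household_head.
household_head first appears in round 3.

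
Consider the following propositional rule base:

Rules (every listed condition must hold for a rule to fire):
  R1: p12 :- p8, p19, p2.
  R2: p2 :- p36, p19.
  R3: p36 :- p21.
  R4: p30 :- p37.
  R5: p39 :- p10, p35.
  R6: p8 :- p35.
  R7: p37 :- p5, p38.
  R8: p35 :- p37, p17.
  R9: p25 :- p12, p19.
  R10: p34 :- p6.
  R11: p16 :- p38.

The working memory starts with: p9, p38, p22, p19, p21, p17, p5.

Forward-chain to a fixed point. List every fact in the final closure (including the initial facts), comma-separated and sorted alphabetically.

Round 1: R3 [p36 :- p21.]; R7 [p37 :- p5, p38.]; R11 [p16 :- p38.]. New: p36, p37, p16.
Round 2: R2 [p2 :- p36, p19.]; R4 [p30 :- p37.]; R8 [p35 :- p37, p17.]. New: p2, p30, p35.
Round 3: R6 [p8 :- p35.]. New: p8.
Round 4: R1 [p12 :- p8, p19, p2.]. New: p12.
Round 5: R9 [p25 :- p12, p19.]. New: p25.

p12, p16, p17, p19, p2, p21, p22, p25, p30, p35, p36, p37, p38, p5, p8, p9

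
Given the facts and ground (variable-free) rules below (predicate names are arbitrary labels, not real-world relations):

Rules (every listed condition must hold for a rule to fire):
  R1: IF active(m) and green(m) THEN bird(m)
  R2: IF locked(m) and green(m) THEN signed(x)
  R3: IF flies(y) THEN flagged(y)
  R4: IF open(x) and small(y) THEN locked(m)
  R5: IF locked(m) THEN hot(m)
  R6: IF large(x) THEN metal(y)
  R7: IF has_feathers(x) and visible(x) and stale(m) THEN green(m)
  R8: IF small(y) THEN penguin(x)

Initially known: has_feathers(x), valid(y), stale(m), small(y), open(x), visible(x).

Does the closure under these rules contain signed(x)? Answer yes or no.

Round 1 fires R4, R7, R8, giving locked(m), green(m), penguin(x).
Round 2 fires R2, R5, giving signed(x), hot(m).
signed(x) appears in round 2, so it is derivable.

yes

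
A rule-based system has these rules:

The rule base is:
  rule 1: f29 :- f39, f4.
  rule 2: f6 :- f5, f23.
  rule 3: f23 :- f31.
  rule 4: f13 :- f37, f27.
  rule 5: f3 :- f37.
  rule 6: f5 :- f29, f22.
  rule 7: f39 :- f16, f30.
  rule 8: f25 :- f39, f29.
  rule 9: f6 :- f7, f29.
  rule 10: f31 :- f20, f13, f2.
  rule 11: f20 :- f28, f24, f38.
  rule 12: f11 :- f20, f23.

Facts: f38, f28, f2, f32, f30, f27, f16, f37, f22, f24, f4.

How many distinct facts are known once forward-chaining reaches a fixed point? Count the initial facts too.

22

Round 1 — rule 4, rule 5, rule 7, rule 11, derive f13, f3, f39, f20.
Round 2 — rule 1, rule 10, derive f29, f31.
Round 3 — rule 3, rule 6, rule 8, derive f23, f5, f25.
Round 4 — rule 2, rule 12, derive f6, f11.
Closure: {f11, f13, f16, f2, f20, f22, f23, f24, f25, f27, f28, f29, f3, f30, f31, f32, f37, f38, f39, f4, f5, f6} — 22 facts.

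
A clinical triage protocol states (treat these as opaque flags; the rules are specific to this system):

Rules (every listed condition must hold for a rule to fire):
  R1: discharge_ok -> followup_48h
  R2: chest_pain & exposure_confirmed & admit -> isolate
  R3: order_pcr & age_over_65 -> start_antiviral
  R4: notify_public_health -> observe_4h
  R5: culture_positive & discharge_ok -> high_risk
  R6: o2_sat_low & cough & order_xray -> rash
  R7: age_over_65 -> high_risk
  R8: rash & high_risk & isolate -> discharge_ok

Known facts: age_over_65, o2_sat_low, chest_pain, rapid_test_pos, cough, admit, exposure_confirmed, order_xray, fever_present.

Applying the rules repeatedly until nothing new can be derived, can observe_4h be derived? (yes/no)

no

Round 1: R2 [chest_pain & exposure_confirmed & admit -> isolate]; R6 [o2_sat_low & cough & order_xray -> rash]; R7 [age_over_65 -> high_risk]. New: isolate, rash, high_risk.
Round 2: R8 [rash & high_risk & isolate -> discharge_ok]. New: discharge_ok.
Round 3: R1 [discharge_ok -> followup_48h]. New: followup_48h.
Fixed point reached. observe_4h is concluded only by R4; R4 needs notify_public_health (never derived).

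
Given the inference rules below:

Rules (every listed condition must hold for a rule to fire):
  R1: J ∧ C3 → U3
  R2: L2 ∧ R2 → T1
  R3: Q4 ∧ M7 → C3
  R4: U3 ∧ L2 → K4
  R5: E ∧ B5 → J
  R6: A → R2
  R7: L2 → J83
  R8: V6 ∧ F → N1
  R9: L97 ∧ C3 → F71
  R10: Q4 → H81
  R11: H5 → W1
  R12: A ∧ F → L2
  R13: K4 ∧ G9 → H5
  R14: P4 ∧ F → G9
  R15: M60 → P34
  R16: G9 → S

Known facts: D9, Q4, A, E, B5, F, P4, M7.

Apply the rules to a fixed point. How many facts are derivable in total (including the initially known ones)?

21

Round 1: R3 [Q4 ∧ M7 → C3]; R5 [E ∧ B5 → J]; R6 [A → R2]; R10 [Q4 → H81]; R12 [A ∧ F → L2]; R14 [P4 ∧ F → G9]. New: C3, J, R2, H81, L2, G9.
Round 2: R1 [J ∧ C3 → U3]; R2 [L2 ∧ R2 → T1]; R7 [L2 → J83]; R16 [G9 → S]. New: U3, T1, J83, S.
Round 3: R4 [U3 ∧ L2 → K4]. New: K4.
Round 4: R13 [K4 ∧ G9 → H5]. New: H5.
Round 5: R11 [H5 → W1]. New: W1.
Closure: {A, B5, C3, D9, E, F, G9, H5, H81, J, J83, K4, L2, M7, P4, Q4, R2, S, T1, U3, W1} — 21 facts.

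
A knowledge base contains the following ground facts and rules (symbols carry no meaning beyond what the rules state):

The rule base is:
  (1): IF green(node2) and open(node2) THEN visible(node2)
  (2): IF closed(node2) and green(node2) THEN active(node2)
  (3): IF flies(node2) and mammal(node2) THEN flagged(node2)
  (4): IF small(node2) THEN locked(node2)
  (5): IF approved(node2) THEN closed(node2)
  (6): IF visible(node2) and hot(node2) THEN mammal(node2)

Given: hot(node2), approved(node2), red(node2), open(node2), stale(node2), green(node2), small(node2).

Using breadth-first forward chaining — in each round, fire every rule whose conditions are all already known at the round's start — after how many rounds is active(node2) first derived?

2

Round 1 fires (1), (4), (5), giving visible(node2), locked(node2), closed(node2).
Round 2 fires (2), (6), giving active(node2), mammal(node2).
active(node2) first appears in round 2.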